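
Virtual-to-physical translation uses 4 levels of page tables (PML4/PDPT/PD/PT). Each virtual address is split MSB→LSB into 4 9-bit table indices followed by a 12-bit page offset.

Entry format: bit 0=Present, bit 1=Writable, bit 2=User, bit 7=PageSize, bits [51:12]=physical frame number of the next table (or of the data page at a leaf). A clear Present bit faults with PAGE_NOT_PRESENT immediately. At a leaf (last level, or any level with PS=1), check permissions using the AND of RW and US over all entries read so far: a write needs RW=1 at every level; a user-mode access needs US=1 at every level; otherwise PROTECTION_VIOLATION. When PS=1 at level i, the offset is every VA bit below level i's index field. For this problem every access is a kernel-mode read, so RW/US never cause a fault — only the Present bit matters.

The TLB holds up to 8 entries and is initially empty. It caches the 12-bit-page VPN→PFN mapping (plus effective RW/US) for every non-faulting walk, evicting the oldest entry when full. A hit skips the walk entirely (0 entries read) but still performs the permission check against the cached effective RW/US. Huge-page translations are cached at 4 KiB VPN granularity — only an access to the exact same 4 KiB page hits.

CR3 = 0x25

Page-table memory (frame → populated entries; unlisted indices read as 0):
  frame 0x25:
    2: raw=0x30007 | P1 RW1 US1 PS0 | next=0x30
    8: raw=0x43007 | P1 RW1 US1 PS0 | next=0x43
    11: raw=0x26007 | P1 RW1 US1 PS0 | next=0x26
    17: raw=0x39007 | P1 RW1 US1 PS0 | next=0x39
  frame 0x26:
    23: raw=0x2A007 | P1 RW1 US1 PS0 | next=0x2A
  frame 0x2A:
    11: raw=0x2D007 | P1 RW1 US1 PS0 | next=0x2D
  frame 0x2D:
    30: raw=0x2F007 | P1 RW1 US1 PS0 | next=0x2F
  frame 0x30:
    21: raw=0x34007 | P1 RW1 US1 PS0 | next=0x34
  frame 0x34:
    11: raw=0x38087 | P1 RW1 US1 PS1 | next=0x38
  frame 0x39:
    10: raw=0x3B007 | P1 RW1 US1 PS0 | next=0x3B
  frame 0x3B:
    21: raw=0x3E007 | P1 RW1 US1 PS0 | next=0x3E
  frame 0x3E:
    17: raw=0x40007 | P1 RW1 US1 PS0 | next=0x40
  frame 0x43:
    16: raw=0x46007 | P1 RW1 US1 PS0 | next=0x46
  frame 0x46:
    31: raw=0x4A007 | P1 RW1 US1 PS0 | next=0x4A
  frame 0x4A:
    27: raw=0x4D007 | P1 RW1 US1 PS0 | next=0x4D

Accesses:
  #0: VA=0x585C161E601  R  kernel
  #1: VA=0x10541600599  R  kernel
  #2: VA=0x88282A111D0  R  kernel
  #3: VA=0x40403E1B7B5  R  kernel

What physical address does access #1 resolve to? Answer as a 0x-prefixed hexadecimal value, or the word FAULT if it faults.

Trace:
#0 VA=0x585C161E601 (r,kernel):
  [0] read 0x25 idx=11: raw=0x26007 flags P=1 W=1 U=1 S=0
  [1] read 0x26 idx=23: raw=0x2A007 flags P=1 W=1 U=1 S=0
  [2] read 0x2A idx=11: raw=0x2D007 flags P=1 W=1 U=1 S=0
  [3] read 0x2D idx=30: raw=0x2F007 flags P=1 W=1 U=1 S=0
  → PA=0x2F601  (4 entries read)
#1 VA=0x10541600599 (r,kernel):
  [0] read 0x25 idx=2: raw=0x30007 flags P=1 W=1 U=1 S=0
  [1] read 0x30 idx=21: raw=0x34007 flags P=1 W=1 U=1 S=0
  [2] read 0x34 idx=11: raw=0x38087 flags P=1 W=1 U=1 S=1
  → PA=0x38599 (huge @L2)  (3 entries read)
#2 VA=0x88282A111D0 (r,kernel):
  [0] read 0x25 idx=17: raw=0x39007 flags P=1 W=1 U=1 S=0
  [1] read 0x39 idx=10: raw=0x3B007 flags P=1 W=1 U=1 S=0
  [2] read 0x3B idx=21: raw=0x3E007 flags P=1 W=1 U=1 S=0
  [3] read 0x3E idx=17: raw=0x40007 flags P=1 W=1 U=1 S=0
  → PA=0x401D0  (4 entries read)
#3 VA=0x40403E1B7B5 (r,kernel):
  [0] read 0x25 idx=8: raw=0x43007 flags P=1 W=1 U=1 S=0
  [1] read 0x43 idx=16: raw=0x46007 flags P=1 W=1 U=1 S=0
  [2] read 0x46 idx=31: raw=0x4A007 flags P=1 W=1 U=1 S=0
  [3] read 0x4A idx=27: raw=0x4D007 flags P=1 W=1 U=1 S=0
  → PA=0x4D7B5  (4 entries read)

Access #1 PA: 0x38599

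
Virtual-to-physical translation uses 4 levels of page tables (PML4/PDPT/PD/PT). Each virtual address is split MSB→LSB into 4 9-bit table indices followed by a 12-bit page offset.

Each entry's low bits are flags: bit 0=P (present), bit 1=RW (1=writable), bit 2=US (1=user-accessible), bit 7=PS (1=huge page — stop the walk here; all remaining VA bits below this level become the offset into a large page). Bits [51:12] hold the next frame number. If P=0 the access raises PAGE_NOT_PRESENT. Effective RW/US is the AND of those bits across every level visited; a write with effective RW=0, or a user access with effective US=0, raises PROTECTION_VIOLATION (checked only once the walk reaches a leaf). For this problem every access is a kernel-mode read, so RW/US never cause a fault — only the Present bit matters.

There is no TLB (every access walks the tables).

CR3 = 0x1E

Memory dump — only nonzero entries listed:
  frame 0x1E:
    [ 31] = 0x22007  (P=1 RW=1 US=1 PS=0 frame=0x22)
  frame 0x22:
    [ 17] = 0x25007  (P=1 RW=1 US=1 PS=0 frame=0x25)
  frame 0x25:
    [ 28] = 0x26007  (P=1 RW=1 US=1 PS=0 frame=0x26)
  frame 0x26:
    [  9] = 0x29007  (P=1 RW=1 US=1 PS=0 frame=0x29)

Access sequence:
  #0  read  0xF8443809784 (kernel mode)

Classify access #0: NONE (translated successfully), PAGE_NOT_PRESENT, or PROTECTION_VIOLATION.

Walk each access:
#0 VA=0xF8443809784 (r,kernel):
  lvl0: tbl 0x1E, slot 31 ⇒ 0x22007 (P1/RW1/US1/PS0)
  lvl1: tbl 0x22, slot 17 ⇒ 0x25007 (P1/RW1/US1/PS0)
  lvl2: tbl 0x25, slot 28 ⇒ 0x26007 (P1/RW1/US1/PS0)
  lvl3: tbl 0x26, slot 9 ⇒ 0x29007 (P1/RW1/US1/PS0)
  → PA=0x29784  (4 entries read)

Access #0 fault: NONE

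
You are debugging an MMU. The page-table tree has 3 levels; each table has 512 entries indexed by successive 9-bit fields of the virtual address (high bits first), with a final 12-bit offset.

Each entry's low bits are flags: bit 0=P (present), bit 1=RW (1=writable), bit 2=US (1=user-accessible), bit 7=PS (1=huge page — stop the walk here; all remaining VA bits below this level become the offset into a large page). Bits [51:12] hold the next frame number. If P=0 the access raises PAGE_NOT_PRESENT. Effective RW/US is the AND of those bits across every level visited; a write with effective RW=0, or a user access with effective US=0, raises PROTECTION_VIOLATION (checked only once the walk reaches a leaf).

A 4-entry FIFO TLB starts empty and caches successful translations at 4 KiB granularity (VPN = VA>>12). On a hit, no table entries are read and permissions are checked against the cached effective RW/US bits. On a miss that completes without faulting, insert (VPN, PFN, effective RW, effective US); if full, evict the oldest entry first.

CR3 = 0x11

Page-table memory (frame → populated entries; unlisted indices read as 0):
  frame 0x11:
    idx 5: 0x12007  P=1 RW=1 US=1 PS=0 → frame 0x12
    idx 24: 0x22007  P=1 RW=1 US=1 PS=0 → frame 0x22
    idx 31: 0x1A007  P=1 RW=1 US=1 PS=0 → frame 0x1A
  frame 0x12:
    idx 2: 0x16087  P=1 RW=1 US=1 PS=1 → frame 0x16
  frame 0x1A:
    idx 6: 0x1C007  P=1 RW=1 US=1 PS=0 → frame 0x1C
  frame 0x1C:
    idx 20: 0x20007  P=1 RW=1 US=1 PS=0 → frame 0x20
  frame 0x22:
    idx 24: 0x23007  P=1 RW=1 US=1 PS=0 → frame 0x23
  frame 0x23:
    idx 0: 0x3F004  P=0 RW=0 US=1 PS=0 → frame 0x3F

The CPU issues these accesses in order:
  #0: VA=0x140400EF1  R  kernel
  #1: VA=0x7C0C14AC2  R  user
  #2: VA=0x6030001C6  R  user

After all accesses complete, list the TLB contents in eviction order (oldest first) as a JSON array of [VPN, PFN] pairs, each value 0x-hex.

Walk each access:
#0 VA=0x140400EF1 (r,kernel):
  L0 @0x11[5] → 0x12007  P=1,RW=1,US=1,PS=0
  L1 @0x12[2] → 0x16087  P=1,RW=1,US=1,PS=1
  ⇒ phys 0x16EF1 (huge @L1)  [2 reads]
#1 VA=0x7C0C14AC2 (r,user):
  L0 @0x11[31] → 0x1A007  P=1,RW=1,US=1,PS=0
  L1 @0x1A[6] → 0x1C007  P=1,RW=1,US=1,PS=0
  L2 @0x1C[20] → 0x20007  P=1,RW=1,US=1,PS=0
  ⇒ phys 0x20AC2  [3 reads]
#2 VA=0x6030001C6 (r,user):
  L0 @0x11[24] → 0x22007  P=1,RW=1,US=1,PS=0
  L1 @0x22[24] → 0x23007  P=1,RW=1,US=1,PS=0
  L2 @0x23[0] → 0x3F004  P=0,RW=0,US=1,PS=0
  → PAGE_NOT_PRESENT  (3 entries read)

TLB: [["0x140400", "0x16"], ["0x7C0C14", "0x20"]]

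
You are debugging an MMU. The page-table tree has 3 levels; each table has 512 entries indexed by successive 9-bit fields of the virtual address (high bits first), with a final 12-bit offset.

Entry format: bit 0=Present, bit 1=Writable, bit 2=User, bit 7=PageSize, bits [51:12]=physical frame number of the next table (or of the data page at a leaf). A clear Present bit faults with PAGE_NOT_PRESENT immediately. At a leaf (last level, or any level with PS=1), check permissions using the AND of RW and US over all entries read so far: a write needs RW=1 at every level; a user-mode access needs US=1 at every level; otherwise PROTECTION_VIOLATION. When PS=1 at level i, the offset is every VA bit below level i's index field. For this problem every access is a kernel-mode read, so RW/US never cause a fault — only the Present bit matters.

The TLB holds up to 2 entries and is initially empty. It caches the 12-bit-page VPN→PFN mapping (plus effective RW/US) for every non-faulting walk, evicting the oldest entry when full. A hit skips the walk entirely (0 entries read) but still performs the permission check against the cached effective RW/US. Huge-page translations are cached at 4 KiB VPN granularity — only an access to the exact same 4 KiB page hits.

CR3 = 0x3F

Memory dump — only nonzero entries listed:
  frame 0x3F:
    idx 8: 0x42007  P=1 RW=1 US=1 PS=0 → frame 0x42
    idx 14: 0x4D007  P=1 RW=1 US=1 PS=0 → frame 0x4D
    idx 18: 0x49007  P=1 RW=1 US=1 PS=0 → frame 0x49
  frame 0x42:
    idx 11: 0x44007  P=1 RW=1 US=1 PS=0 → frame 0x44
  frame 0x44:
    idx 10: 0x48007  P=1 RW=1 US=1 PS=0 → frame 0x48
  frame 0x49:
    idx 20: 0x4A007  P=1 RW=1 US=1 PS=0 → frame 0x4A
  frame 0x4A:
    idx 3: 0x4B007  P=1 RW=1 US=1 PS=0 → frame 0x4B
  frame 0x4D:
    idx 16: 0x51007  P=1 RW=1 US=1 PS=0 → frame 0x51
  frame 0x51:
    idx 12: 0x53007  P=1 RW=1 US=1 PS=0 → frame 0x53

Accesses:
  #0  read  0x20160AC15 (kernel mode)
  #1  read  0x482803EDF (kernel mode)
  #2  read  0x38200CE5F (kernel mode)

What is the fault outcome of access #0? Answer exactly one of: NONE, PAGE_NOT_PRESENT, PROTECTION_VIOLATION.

Trace:
#0 VA=0x20160AC15 (r,kernel):
  [0] read 0x3F idx=8: raw=0x42007 flags P=1 W=1 U=1 S=0
  [1] read 0x42 idx=11: raw=0x44007 flags P=1 W=1 U=1 S=0
  [2] read 0x44 idx=10: raw=0x48007 flags P=1 W=1 U=1 S=0
  → PA=0x48C15  (3 entries read)
#1 VA=0x482803EDF (r,kernel):
  [0] read 0x3F idx=18: raw=0x49007 flags P=1 W=1 U=1 S=0
  [1] read 0x49 idx=20: raw=0x4A007 flags P=1 W=1 U=1 S=0
  [2] read 0x4A idx=3: raw=0x4B007 flags P=1 W=1 U=1 S=0
  → PA=0x4BEDF  (3 entries read)
#2 VA=0x38200CE5F (r,kernel):
  [0] read 0x3F idx=14: raw=0x4D007 flags P=1 W=1 U=1 S=0
  [1] read 0x4D idx=16: raw=0x51007 flags P=1 W=1 U=1 S=0
  [2] read 0x51 idx=12: raw=0x53007 flags P=1 W=1 U=1 S=0
  → PA=0x53E5F  (3 entries read)

Access #0 fault: NONE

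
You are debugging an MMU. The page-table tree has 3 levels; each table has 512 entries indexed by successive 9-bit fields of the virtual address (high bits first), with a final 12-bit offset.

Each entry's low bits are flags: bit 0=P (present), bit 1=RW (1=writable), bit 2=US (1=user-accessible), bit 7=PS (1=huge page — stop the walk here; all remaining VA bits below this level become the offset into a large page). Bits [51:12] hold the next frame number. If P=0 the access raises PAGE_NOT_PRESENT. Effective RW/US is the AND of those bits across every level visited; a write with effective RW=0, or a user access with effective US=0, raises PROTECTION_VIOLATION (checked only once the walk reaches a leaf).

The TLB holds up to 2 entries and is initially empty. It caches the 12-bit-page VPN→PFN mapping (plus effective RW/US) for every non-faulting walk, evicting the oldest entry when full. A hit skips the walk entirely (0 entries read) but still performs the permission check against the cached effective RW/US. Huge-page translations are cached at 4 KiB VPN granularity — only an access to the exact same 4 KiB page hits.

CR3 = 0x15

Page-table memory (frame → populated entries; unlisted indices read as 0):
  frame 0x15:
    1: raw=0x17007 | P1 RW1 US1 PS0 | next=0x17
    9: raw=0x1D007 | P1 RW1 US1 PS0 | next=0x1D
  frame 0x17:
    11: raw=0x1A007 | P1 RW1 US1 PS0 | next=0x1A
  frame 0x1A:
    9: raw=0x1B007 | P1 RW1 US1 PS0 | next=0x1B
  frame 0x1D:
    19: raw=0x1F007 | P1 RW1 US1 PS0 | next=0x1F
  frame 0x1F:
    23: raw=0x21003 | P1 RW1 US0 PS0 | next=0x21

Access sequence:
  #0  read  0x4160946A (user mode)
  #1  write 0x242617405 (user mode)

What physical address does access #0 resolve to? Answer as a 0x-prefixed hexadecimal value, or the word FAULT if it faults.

Walk each access:
#0 VA=0x4160946A (r,user):
  [0] read 0x15 idx=1: raw=0x17007 flags P=1 W=1 U=1 S=0
  [1] read 0x17 idx=11: raw=0x1A007 flags P=1 W=1 U=1 S=0
  [2] read 0x1A idx=9: raw=0x1B007 flags P=1 W=1 U=1 S=0
  ✓ 0x1B46A  — 3 lookups
#1 VA=0x242617405 (w,user):
  [0] read 0x15 idx=9: raw=0x1D007 flags P=1 W=1 U=1 S=0
  [1] read 0x1D idx=19: raw=0x1F007 flags P=1 W=1 U=1 S=0
  [2] read 0x1F idx=23: raw=0x21003 flags P=1 W=1 U=0 S=0
  → PROTECTION_VIOLATION  (3 entries read)

Access #0 PA: 0x1B46A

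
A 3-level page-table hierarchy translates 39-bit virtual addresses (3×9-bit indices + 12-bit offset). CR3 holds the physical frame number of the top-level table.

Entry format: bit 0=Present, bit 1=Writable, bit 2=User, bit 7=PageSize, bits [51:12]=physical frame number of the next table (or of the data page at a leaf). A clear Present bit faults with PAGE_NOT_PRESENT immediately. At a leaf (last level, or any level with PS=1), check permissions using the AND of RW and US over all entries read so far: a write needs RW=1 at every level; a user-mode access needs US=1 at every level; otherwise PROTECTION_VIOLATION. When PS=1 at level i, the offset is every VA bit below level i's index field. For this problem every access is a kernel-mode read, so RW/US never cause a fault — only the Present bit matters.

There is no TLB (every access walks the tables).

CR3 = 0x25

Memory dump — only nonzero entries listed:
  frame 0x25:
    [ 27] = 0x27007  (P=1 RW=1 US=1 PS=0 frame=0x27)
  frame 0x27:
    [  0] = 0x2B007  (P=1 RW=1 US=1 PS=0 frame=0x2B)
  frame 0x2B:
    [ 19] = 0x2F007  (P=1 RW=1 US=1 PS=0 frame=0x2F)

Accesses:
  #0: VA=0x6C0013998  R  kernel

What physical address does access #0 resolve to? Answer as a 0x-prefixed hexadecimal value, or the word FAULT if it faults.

Per-access translation:
#0 VA=0x6C0013998 (r,kernel):
  L0 @0x25[27] → 0x27007  P=1,RW=1,US=1,PS=0
  L1 @0x27[0] → 0x2B007  P=1,RW=1,US=1,PS=0
  L2 @0x2B[19] → 0x2F007  P=1,RW=1,US=1,PS=0
  ✓ 0x2F998  — 3 lookups

Access #0 PA: 0x2F998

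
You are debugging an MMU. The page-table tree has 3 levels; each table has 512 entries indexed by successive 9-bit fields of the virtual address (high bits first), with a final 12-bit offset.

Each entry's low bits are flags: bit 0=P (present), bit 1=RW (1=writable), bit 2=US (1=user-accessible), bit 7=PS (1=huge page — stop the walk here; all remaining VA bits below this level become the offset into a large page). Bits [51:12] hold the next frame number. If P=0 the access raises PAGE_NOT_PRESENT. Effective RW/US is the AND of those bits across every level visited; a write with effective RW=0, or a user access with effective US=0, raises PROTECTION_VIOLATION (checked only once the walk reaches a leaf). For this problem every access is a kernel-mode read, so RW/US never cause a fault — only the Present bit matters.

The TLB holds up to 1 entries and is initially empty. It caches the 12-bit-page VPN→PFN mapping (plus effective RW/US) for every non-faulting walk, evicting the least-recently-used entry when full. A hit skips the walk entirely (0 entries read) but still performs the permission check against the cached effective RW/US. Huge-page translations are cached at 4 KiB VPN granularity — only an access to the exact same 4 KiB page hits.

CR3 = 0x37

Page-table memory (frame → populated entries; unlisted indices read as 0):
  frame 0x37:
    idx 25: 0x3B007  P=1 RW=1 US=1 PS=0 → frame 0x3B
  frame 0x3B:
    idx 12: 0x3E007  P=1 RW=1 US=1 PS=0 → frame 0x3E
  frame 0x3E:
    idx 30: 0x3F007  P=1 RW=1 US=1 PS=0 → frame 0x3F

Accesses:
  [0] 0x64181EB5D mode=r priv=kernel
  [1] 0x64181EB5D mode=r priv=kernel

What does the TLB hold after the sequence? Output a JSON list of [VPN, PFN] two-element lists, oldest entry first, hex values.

Walk each access:
#0 VA=0x64181EB5D (r,kernel):
  L0 @0x37[25] → 0x3B007  P=1,RW=1,US=1,PS=0
  L1 @0x3B[12] → 0x3E007  P=1,RW=1,US=1,PS=0
  L2 @0x3E[30] → 0x3F007  P=1,RW=1,US=1,PS=0
  → PA=0x3FB5D  (3 entries read)
#1 VA=0x64181EB5D (r,kernel):
  TLB hit vpn=0x64181E → PA=0x3FB5D

TLB: [["0x64181E", "0x3F"]]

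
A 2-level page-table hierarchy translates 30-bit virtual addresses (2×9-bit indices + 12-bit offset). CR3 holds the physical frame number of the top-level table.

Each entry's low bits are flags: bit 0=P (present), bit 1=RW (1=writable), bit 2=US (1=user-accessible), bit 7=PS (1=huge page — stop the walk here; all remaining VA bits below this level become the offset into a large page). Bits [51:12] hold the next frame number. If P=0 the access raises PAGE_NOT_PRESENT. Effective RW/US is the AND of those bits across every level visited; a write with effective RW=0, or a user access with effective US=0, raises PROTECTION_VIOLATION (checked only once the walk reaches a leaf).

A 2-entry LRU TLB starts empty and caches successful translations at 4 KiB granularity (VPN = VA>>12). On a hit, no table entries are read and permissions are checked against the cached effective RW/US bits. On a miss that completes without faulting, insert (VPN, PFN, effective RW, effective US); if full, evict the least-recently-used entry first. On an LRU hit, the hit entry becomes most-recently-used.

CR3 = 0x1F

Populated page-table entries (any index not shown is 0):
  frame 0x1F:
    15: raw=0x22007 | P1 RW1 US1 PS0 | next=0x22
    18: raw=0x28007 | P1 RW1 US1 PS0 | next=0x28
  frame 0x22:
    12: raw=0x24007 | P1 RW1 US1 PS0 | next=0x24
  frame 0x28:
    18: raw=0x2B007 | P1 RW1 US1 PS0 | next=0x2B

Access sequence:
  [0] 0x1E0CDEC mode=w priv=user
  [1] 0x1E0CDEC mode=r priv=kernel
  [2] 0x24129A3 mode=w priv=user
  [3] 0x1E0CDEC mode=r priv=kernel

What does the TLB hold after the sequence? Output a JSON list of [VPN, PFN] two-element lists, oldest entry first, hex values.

Per-access translation:
#0 VA=0x1E0CDEC (w,user):
  lvl0: tbl 0x1F, slot 15 ⇒ 0x22007 (P1/RW1/US1/PS0)
  lvl1: tbl 0x22, slot 12 ⇒ 0x24007 (P1/RW1/US1/PS0)
  ⇒ phys 0x24DEC  [2 reads]
#1 VA=0x1E0CDEC (r,kernel):
  TLB hit vpn=0x1E0C → PA=0x24DEC
#2 VA=0x24129A3 (w,user):
  lvl0: tbl 0x1F, slot 18 ⇒ 0x28007 (P1/RW1/US1/PS0)
  lvl1: tbl 0x28, slot 18 ⇒ 0x2B007 (P1/RW1/US1/PS0)
  ⇒ phys 0x2B9A3  [2 reads]
#3 VA=0x1E0CDEC (r,kernel):
  TLB hit vpn=0x1E0C → PA=0x24DEC

TLB: [["0x2412", "0x2B"], ["0x1E0C", "0x24"]]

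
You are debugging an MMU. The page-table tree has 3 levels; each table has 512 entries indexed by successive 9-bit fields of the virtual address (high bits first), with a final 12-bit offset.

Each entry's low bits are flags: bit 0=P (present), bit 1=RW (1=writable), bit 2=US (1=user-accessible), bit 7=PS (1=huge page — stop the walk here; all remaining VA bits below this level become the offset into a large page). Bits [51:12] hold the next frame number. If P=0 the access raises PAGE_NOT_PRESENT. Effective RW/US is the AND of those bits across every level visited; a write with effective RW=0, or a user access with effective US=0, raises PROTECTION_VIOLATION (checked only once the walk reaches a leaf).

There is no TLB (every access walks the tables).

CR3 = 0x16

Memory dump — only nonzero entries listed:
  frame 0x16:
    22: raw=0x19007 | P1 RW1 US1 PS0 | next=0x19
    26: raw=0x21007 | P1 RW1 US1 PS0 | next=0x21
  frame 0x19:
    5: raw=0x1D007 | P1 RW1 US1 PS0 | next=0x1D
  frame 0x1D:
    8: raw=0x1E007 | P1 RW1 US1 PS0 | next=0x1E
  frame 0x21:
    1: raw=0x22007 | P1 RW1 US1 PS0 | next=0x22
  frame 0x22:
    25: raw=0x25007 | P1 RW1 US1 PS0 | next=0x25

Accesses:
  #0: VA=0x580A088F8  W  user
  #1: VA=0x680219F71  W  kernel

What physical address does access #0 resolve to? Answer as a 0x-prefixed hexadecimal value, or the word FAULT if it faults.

Trace:
#0 VA=0x580A088F8 (w,user):
  lvl0: tbl 0x16, slot 22 ⇒ 0x19007 (P1/RW1/US1/PS0)
  lvl1: tbl 0x19, slot 5 ⇒ 0x1D007 (P1/RW1/US1/PS0)
  lvl2: tbl 0x1D, slot 8 ⇒ 0x1E007 (P1/RW1/US1/PS0)
  → PA=0x1E8F8  (3 entries read)
#1 VA=0x680219F71 (w,kernel):
  lvl0: tbl 0x16, slot 26 ⇒ 0x21007 (P1/RW1/US1/PS0)
  lvl1: tbl 0x21, slot 1 ⇒ 0x22007 (P1/RW1/US1/PS0)
  lvl2: tbl 0x22, slot 25 ⇒ 0x25007 (P1/RW1/US1/PS0)
  → PA=0x25F71  (3 entries read)

Access #0 PA: 0x1E8F8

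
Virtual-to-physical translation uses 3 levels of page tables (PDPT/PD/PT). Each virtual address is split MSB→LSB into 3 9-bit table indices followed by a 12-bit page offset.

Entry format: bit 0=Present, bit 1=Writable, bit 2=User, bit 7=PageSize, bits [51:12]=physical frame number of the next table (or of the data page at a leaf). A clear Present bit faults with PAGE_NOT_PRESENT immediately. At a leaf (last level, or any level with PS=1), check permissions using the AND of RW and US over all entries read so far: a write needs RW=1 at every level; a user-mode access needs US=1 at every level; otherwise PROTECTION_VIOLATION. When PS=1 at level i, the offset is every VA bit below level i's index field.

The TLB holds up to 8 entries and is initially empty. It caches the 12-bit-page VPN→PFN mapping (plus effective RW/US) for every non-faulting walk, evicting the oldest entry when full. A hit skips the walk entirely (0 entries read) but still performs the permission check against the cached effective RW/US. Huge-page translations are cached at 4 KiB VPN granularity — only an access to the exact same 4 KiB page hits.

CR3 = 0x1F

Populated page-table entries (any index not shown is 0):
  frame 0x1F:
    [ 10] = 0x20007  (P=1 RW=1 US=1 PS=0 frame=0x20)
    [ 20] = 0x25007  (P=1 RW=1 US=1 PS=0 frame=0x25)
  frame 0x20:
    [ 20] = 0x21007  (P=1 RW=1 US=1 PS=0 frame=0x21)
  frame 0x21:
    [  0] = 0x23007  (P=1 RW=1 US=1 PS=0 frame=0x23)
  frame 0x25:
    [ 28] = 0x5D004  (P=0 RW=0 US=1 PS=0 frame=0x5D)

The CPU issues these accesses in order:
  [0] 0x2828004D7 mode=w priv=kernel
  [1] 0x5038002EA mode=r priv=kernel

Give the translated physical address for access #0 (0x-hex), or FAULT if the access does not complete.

Walk each access:
#0 VA=0x2828004D7 (w,kernel):
  [0] read 0x1F idx=10: raw=0x20007 flags P=1 W=1 U=1 S=0
  [1] read 0x20 idx=20: raw=0x21007 flags P=1 W=1 U=1 S=0
  [2] read 0x21 idx=0: raw=0x23007 flags P=1 W=1 U=1 S=0
  ✓ 0x234D7  — 3 lookups
#1 VA=0x5038002EA (r,kernel):
  [0] read 0x1F idx=20: raw=0x25007 flags P=1 W=1 U=1 S=0
  [1] read 0x25 idx=28: raw=0x5D004 flags P=0 W=0 U=1 S=0
  ✗ PAGE_NOT_PRESENT  [2 reads]

Access #0 PA: 0x234D7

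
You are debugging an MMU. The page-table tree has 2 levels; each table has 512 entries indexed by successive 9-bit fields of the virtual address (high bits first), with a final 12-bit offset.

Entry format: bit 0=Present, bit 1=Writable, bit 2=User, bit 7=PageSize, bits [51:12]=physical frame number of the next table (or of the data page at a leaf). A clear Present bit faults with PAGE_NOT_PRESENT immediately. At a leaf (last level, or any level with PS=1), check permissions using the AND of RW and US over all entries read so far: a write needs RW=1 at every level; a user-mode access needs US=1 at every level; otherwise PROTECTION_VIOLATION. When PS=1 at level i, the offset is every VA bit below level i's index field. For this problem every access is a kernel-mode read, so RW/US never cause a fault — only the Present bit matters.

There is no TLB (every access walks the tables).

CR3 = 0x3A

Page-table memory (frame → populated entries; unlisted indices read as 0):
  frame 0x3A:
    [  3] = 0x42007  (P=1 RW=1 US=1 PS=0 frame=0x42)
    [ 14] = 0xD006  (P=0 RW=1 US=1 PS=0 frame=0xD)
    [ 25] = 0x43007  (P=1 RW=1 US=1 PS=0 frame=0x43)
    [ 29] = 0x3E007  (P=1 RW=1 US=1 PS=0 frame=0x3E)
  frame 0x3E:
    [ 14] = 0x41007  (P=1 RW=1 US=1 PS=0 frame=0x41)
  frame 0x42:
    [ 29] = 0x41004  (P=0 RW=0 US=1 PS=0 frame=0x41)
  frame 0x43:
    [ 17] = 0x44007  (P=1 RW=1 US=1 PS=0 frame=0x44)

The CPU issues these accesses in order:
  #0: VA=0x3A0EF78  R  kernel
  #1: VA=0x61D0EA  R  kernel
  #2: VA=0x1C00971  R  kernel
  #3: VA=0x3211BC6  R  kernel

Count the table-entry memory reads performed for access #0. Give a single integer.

Trace:
#0 VA=0x3A0EF78 (r,kernel):
  L0 @0x3A[29] → 0x3E007  P=1,RW=1,US=1,PS=0
  L1 @0x3E[14] → 0x41007  P=1,RW=1,US=1,PS=0
  ✓ 0x41F78  — 2 lookups
#1 VA=0x61D0EA (r,kernel):
  L0 @0x3A[3] → 0x42007  P=1,RW=1,US=1,PS=0
  L1 @0x42[29] → 0x41004  P=0,RW=0,US=1,PS=0
  → PAGE_NOT_PRESENT  (2 entries read)
#2 VA=0x1C00971 (r,kernel):
  L0 @0x3A[14] → 0xD006  P=0,RW=1,US=1,PS=0
  → PAGE_NOT_PRESENT  (1 entries read)
#3 VA=0x3211BC6 (r,kernel):
  L0 @0x3A[25] → 0x43007  P=1,RW=1,US=1,PS=0
  L1 @0x43[17] → 0x44007  P=1,RW=1,US=1,PS=0
  ✓ 0x44BC6  — 2 lookups

Entries read for #0: 2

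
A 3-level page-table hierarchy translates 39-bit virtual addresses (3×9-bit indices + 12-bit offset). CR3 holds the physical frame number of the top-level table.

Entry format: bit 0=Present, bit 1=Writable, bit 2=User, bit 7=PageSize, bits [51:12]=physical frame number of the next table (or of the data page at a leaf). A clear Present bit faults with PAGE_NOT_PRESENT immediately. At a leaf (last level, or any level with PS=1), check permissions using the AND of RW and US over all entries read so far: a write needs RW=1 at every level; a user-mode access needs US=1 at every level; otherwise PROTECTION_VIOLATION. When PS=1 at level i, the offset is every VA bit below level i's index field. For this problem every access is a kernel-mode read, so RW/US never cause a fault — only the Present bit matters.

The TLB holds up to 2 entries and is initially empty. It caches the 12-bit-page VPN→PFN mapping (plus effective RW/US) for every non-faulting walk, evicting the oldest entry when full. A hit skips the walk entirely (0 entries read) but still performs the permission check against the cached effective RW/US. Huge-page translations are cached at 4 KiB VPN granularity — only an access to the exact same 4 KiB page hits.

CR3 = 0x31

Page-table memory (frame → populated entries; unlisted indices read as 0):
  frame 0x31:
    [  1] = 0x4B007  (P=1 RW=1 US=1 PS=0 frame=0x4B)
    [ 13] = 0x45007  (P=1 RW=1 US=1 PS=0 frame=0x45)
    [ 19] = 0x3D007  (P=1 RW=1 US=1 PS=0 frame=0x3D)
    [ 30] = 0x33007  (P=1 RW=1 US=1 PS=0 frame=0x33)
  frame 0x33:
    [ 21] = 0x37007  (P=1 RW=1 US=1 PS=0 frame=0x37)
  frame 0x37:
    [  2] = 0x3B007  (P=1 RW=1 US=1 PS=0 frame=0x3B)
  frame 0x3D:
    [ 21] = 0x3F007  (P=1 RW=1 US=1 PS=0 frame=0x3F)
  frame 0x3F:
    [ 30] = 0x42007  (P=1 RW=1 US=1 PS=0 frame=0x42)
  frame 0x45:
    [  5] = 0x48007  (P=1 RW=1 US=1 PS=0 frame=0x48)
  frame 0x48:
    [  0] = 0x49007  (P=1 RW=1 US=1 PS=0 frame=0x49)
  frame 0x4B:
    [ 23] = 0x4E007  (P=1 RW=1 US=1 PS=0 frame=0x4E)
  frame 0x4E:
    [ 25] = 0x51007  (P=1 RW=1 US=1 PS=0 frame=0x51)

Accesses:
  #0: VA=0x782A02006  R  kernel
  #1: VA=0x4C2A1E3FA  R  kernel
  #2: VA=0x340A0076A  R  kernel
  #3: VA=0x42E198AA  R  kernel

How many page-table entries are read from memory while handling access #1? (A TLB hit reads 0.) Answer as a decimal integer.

Per-access translation:
#0 VA=0x782A02006 (r,kernel):
  L0 @0x31[30] → 0x33007  P=1,RW=1,US=1,PS=0
  L1 @0x33[21] → 0x37007  P=1,RW=1,US=1,PS=0
  L2 @0x37[2] → 0x3B007  P=1,RW=1,US=1,PS=0
  → PA=0x3B006  (3 entries read)
#1 VA=0x4C2A1E3FA (r,kernel):
  L0 @0x31[19] → 0x3D007  P=1,RW=1,US=1,PS=0
  L1 @0x3D[21] → 0x3F007  P=1,RW=1,US=1,PS=0
  L2 @0x3F[30] → 0x42007  P=1,RW=1,US=1,PS=0
  → PA=0x423FA  (3 entries read)
#2 VA=0x340A0076A (r,kernel):
  L0 @0x31[13] → 0x45007  P=1,RW=1,US=1,PS=0
  L1 @0x45[5] → 0x48007  P=1,RW=1,US=1,PS=0
  L2 @0x48[0] → 0x49007  P=1,RW=1,US=1,PS=0
  → PA=0x4976A  (3 entries read)
#3 VA=0x42E198AA (r,kernel):
  L0 @0x31[1] → 0x4B007  P=1,RW=1,US=1,PS=0
  L1 @0x4B[23] → 0x4E007  P=1,RW=1,US=1,PS=0
  L2 @0x4E[25] → 0x51007  P=1,RW=1,US=1,PS=0
  → PA=0x518AA  (3 entries read)

Entries read for #1: 3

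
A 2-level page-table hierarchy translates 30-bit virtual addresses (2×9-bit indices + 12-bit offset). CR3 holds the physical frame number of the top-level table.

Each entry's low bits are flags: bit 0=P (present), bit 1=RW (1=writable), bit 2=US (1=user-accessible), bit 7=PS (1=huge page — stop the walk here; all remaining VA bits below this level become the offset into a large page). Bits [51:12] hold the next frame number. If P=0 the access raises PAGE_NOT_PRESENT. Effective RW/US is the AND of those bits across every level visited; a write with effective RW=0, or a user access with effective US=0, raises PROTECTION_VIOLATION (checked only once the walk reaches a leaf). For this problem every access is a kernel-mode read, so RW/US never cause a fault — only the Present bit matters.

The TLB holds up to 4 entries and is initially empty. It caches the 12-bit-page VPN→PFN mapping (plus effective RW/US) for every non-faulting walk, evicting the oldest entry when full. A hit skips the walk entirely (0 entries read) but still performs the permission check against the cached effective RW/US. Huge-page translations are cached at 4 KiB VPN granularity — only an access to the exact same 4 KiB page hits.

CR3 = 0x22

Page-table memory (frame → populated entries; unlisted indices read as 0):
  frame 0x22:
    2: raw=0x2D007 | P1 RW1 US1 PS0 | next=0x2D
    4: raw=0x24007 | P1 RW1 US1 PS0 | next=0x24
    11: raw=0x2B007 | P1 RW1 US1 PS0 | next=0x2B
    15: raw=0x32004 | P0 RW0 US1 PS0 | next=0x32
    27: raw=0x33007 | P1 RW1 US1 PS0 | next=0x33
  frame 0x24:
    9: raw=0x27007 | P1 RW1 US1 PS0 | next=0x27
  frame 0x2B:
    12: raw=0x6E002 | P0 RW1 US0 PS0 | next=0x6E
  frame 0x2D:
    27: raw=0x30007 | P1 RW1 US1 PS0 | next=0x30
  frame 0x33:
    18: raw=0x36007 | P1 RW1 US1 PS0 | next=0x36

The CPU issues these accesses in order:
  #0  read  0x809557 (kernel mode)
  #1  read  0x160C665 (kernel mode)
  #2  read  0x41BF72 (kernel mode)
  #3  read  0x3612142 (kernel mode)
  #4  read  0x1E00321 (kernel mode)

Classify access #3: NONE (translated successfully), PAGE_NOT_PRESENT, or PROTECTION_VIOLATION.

Trace:
#0 VA=0x809557 (r,kernel):
  L0 @0x22[4] → 0x24007  P=1,RW=1,US=1,PS=0
  L1 @0x24[9] → 0x27007  P=1,RW=1,US=1,PS=0
  ⇒ phys 0x27557  [2 reads]
#1 VA=0x160C665 (r,kernel):
  L0 @0x22[11] → 0x2B007  P=1,RW=1,US=1,PS=0
  L1 @0x2B[12] → 0x6E002  P=0,RW=1,US=0,PS=0
  ⇒ fault: PAGE_NOT_PRESENT  — 2 lookups
#2 VA=0x41BF72 (r,kernel):
  L0 @0x22[2] → 0x2D007  P=1,RW=1,US=1,PS=0
  L1 @0x2D[27] → 0x30007  P=1,RW=1,US=1,PS=0
  ⇒ phys 0x30F72  [2 reads]
#3 VA=0x3612142 (r,kernel):
  L0 @0x22[27] → 0x33007  P=1,RW=1,US=1,PS=0
  L1 @0x33[18] → 0x36007  P=1,RW=1,US=1,PS=0
  ⇒ phys 0x36142  [2 reads]
#4 VA=0x1E00321 (r,kernel):
  L0 @0x22[15] → 0x32004  P=0,RW=0,US=1,PS=0
  ⇒ fault: PAGE_NOT_PRESENT  — 1 lookups

Access #3 fault: NONE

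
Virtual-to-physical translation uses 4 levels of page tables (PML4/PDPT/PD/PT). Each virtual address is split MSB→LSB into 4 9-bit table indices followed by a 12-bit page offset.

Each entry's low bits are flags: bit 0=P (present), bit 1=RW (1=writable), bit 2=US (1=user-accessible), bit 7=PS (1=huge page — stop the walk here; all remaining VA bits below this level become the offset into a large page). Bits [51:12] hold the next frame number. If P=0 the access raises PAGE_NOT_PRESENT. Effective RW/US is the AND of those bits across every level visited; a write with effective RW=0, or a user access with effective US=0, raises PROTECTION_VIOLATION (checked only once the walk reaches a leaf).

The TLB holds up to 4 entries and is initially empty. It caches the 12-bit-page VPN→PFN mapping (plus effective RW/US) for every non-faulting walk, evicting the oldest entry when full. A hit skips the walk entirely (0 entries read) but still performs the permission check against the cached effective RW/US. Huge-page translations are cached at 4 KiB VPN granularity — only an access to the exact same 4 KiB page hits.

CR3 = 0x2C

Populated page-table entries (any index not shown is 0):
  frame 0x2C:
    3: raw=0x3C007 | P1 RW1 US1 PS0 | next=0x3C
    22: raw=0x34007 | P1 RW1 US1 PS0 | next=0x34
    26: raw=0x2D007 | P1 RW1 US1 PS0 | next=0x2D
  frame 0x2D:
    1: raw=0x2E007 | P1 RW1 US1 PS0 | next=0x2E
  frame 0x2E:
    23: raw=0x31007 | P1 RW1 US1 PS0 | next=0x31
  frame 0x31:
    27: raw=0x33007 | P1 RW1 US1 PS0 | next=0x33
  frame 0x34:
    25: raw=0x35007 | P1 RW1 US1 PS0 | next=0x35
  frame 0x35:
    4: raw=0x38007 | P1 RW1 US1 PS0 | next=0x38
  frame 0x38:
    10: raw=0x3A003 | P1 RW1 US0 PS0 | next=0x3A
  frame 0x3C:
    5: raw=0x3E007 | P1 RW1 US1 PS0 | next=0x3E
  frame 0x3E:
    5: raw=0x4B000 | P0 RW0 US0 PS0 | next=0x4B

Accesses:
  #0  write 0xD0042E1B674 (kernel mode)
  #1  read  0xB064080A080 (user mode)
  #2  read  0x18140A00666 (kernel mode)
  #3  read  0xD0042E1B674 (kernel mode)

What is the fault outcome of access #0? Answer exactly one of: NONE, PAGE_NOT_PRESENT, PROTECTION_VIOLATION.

Per-access translation:
#0 VA=0xD0042E1B674 (w,kernel):
  L0 @0x2C[26] → 0x2D007  P=1,RW=1,US=1,PS=0
  L1 @0x2D[1] → 0x2E007  P=1,RW=1,US=1,PS=0
  L2 @0x2E[23] → 0x31007  P=1,RW=1,US=1,PS=0
  L3 @0x31[27] → 0x33007  P=1,RW=1,US=1,PS=0
  ⇒ phys 0x33674  [4 reads]
#1 VA=0xB064080A080 (r,user):
  L0 @0x2C[22] → 0x34007  P=1,RW=1,US=1,PS=0
  L1 @0x34[25] → 0x35007  P=1,RW=1,US=1,PS=0
  L2 @0x35[4] → 0x38007  P=1,RW=1,US=1,PS=0
  L3 @0x38[10] → 0x3A003  P=1,RW=1,US=0,PS=0
  ⇒ fault: PROTECTION_VIOLATION  — 4 lookups
#2 VA=0x18140A00666 (r,kernel):
  L0 @0x2C[3] → 0x3C007  P=1,RW=1,US=1,PS=0
  L1 @0x3C[5] → 0x3E007  P=1,RW=1,US=1,PS=0
  L2 @0x3E[5] → 0x4B000  P=0,RW=0,US=0,PS=0
  ⇒ fault: PAGE_NOT_PRESENT  — 3 lookups
#3 VA=0xD0042E1B674 (r,kernel):
  TLB hit vpn=0xD0042E1B → PA=0x33674

Access #0 fault: NONE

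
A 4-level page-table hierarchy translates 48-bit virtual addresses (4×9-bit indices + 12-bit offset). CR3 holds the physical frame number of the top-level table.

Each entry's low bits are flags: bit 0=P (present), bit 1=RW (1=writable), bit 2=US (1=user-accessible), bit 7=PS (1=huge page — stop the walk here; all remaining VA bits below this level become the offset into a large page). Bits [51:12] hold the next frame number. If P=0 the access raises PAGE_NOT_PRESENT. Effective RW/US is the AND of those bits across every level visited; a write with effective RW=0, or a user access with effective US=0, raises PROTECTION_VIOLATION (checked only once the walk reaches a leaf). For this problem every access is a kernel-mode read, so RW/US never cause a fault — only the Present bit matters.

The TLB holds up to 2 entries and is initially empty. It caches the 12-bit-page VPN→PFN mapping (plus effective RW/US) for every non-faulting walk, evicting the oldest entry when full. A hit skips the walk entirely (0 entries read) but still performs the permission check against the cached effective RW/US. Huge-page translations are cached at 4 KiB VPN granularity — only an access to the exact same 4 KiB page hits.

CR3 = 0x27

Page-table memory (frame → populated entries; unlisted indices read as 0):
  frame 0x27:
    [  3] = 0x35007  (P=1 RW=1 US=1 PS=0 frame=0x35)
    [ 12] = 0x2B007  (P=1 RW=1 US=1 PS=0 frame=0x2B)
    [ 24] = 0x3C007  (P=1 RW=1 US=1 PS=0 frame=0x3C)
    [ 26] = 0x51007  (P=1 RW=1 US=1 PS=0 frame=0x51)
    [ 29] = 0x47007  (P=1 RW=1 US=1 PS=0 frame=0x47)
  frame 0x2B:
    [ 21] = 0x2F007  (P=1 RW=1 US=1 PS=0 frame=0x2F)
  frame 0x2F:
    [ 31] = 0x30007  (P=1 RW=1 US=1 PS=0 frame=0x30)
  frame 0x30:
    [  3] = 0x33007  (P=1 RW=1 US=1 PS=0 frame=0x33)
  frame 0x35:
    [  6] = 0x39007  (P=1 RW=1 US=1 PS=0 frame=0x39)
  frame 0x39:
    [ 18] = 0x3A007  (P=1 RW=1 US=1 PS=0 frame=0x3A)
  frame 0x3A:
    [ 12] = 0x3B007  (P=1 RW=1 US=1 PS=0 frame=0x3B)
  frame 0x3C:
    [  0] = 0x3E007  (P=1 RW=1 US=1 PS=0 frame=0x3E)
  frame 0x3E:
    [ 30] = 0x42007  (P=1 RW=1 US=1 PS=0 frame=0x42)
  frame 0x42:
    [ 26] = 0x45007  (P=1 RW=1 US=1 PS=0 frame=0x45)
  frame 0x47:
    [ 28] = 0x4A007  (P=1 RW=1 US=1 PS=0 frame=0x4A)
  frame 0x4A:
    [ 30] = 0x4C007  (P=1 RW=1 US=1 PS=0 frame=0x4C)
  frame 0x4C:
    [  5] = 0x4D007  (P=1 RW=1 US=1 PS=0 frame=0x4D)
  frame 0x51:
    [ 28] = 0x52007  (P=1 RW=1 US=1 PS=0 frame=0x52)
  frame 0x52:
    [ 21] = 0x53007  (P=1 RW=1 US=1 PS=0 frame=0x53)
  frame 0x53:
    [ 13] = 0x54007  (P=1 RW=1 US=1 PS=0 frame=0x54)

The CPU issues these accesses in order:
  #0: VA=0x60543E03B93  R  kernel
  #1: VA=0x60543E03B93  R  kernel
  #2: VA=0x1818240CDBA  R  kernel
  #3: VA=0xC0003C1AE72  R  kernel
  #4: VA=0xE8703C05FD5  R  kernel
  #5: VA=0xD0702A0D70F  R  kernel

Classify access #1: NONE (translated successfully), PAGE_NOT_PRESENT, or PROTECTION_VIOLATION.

Per-access translation:
#0 VA=0x60543E03B93 (r,kernel):
  L0 @0x27[12] → 0x2B007  P=1,RW=1,US=1,PS=0
  L1 @0x2B[21] → 0x2F007  P=1,RW=1,US=1,PS=0
  L2 @0x2F[31] → 0x30007  P=1,RW=1,US=1,PS=0
  L3 @0x30[3] → 0x33007  P=1,RW=1,US=1,PS=0
  ⇒ phys 0x33B93  [4 reads]
#1 VA=0x60543E03B93 (r,kernel):
  TLB hit vpn=0x60543E03 → PA=0x33B93
#2 VA=0x1818240CDBA (r,kernel):
  L0 @0x27[3] → 0x35007  P=1,RW=1,US=1,PS=0
  L1 @0x35[6] → 0x39007  P=1,RW=1,US=1,PS=0
  L2 @0x39[18] → 0x3A007  P=1,RW=1,US=1,PS=0
  L3 @0x3A[12] → 0x3B007  P=1,RW=1,US=1,PS=0
  ⇒ phys 0x3BDBA  [4 reads]
#3 VA=0xC0003C1AE72 (r,kernel):
  L0 @0x27[24] → 0x3C007  P=1,RW=1,US=1,PS=0
  L1 @0x3C[0] → 0x3E007  P=1,RW=1,US=1,PS=0
  L2 @0x3E[30] → 0x42007  P=1,RW=1,US=1,PS=0
  L3 @0x42[26] → 0x45007  P=1,RW=1,US=1,PS=0
  ⇒ phys 0x45E72  [4 reads]
#4 VA=0xE8703C05FD5 (r,kernel):
  L0 @0x27[29] → 0x47007  P=1,RW=1,US=1,PS=0
  L1 @0x47[28] → 0x4A007  P=1,RW=1,US=1,PS=0
  L2 @0x4A[30] → 0x4C007  P=1,RW=1,US=1,PS=0
  L3 @0x4C[5] → 0x4D007  P=1,RW=1,US=1,PS=0
  ⇒ phys 0x4DFD5  [4 reads]
#5 VA=0xD0702A0D70F (r,kernel):
  L0 @0x27[26] → 0x51007  P=1,RW=1,US=1,PS=0
  L1 @0x51[28] → 0x52007  P=1,RW=1,US=1,PS=0
  L2 @0x52[21] → 0x53007  P=1,RW=1,US=1,PS=0
  L3 @0x53[13] → 0x54007  P=1,RW=1,US=1,PS=0
  ⇒ phys 0x5470F  [4 reads]

Access #1 fault: NONE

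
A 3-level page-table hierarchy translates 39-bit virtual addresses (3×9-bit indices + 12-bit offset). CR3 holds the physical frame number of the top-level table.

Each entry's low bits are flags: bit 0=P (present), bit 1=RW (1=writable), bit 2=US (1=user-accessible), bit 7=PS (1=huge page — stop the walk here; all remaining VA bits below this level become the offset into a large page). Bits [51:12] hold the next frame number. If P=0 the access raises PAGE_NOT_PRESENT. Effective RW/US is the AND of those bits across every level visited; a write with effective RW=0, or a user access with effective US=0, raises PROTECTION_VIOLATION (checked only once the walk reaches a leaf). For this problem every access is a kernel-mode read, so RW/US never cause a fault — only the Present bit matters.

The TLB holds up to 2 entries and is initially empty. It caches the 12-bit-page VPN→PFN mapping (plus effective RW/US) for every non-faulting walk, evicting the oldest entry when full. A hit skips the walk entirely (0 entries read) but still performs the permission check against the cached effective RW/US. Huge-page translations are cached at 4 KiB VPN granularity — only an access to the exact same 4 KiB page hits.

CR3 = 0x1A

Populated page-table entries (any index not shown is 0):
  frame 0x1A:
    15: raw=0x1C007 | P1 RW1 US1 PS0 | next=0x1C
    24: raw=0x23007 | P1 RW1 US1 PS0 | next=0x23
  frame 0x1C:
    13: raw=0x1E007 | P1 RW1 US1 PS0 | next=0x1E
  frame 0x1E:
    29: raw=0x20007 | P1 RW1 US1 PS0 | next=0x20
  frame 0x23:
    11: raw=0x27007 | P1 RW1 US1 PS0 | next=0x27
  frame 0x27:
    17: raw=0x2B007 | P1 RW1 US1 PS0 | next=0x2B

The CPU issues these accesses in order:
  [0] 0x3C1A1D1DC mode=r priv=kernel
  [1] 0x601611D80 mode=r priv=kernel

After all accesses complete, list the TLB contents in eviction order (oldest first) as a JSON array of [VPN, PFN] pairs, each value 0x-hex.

Walk each access:
#0 VA=0x3C1A1D1DC (r,kernel):
  lvl0: tbl 0x1A, slot 15 ⇒ 0x1C007 (P1/RW1/US1/PS0)
  lvl1: tbl 0x1C, slot 13 ⇒ 0x1E007 (P1/RW1/US1/PS0)
  lvl2: tbl 0x1E, slot 29 ⇒ 0x20007 (P1/RW1/US1/PS0)
  ✓ 0x201DC  — 3 lookups
#1 VA=0x601611D80 (r,kernel):
  lvl0: tbl 0x1A, slot 24 ⇒ 0x23007 (P1/RW1/US1/PS0)
  lvl1: tbl 0x23, slot 11 ⇒ 0x27007 (P1/RW1/US1/PS0)
  lvl2: tbl 0x27, slot 17 ⇒ 0x2B007 (P1/RW1/US1/PS0)
  ✓ 0x2BD80  — 3 lookups

TLB: [["0x3C1A1D", "0x20"], ["0x601611", "0x2B"]]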